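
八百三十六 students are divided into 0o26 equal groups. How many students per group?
Convert 八百三十六 (Chinese numeral) → 8×100 + 3×10 + 6 = 836 (decimal)
Convert 0o26 (octal) → 2×8 + 6 = 22 (decimal)
Compute 836 ÷ 22 = 38
38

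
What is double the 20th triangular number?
The 20th triangular number = 20×21/2 = 210
Compute 210 × 2 = 420
420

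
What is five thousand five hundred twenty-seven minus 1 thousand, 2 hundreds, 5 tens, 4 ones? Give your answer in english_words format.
Convert five thousand five hundred twenty-seven (English words) → 5×1000 + 5×100 + 27 = 5527 (decimal)
Convert 1 thousand, 2 hundreds, 5 tens, 4 ones (place-value notation) → 1×1000 + 2×100 + 5×10 + 4 = 1254 (decimal)
Compute 5527 - 1254 = 4273
Convert 4273 (decimal) → 4273 = 4×1000 + 2×100 + 73 → four thousand two hundred seventy-three (English words)
four thousand two hundred seventy-three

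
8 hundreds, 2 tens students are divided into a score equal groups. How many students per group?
Convert 8 hundreds, 2 tens (place-value notation) → 8×100 + 2×10 = 820 (decimal)
Convert a score (colloquial) → 20 (decimal)
Compute 820 ÷ 20 = 41
41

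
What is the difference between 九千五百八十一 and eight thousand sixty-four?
Convert 九千五百八十一 (Chinese numeral) → 9×1000 + 5×100 + 8×10 + 1 = 9581 (decimal)
Convert eight thousand sixty-four (English words) → 8×1000 + 64 = 8064 (decimal)
Difference: |9581 - 8064| = 1517
1517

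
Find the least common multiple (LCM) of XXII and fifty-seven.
Convert XXII (Roman numeral) → 10 + 10 + 1 + 1 = 22 (decimal)
Convert fifty-seven (English words) → 57 (decimal)
Compute lcm(22, 57) = 1254
1254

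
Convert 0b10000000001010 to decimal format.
Convert 0b10000000001010 (binary) → 8192 + 8 + 2 = 8202 (decimal)
8202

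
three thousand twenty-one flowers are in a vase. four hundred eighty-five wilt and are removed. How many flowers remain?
Convert three thousand twenty-one (English words) → 3×1000 + 21 = 3021 (decimal)
Convert four hundred eighty-five (English words) → 4×100 + 85 = 485 (decimal)
Compute 3021 - 485 = 2536
2536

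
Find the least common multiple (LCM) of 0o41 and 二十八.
Convert 0o41 (octal) → 4×8 + 1 = 33 (decimal)
Convert 二十八 (Chinese numeral) → 2×10 + 8 = 28 (decimal)
Compute lcm(33, 28) = 924
924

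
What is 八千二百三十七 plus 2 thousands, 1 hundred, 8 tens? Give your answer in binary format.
Convert 八千二百三十七 (Chinese numeral) → 8×1000 + 2×100 + 3×10 + 7 = 8237 (decimal)
Convert 2 thousands, 1 hundred, 8 tens (place-value notation) → 2×1000 + 1×100 + 8×10 = 2180 (decimal)
Compute 8237 + 2180 = 10417
Convert 10417 (decimal) → 10417 = 8192 + 2048 + 128 + 32 + 16 + 1 → 0b10100010110001 (binary)
0b10100010110001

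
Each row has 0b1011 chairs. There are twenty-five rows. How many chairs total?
Convert 0b1011 (binary) → 8 + 2 + 1 = 11 (decimal)
Convert twenty-five (English words) → 25 (decimal)
Compute 11 × 25 = 275
275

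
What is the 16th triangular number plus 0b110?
The 16th triangular number = 16×17/2 = 136
Convert 0b110 (binary) → 4 + 2 = 6 (decimal)
Compute 136 + 6 = 142
142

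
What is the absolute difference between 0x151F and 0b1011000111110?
Convert 0x151F (hexadecimal) → 1×4096 + 5×256 + 1×16 + 15 = 5407 (decimal)
Convert 0b1011000111110 (binary) → 4096 + 1024 + 512 + 32 + 16 + 8 + 4 + 2 = 5694 (decimal)
Compute |5407 - 5694| = 287
287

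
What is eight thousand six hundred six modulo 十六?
Convert eight thousand six hundred six (English words) → 8×1000 + 6×100 + 6 = 8606 (decimal)
Convert 十六 (Chinese numeral) → 1×10 + 6 = 16 (decimal)
Compute 8606 mod 16 = 14
14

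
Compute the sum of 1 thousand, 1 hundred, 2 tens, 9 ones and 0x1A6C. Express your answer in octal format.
Convert 1 thousand, 1 hundred, 2 tens, 9 ones (place-value notation) → 1×1000 + 1×100 + 2×10 + 9 = 1129 (decimal)
Convert 0x1A6C (hexadecimal) → 1×4096 + 10×256 + 6×16 + 12 = 6764 (decimal)
Compute 1129 + 6764 = 7893
Convert 7893 (decimal) → 7893 = 1×4096 + 7×512 + 3×64 + 2×8 + 5 → 0o17325 (octal)
0o17325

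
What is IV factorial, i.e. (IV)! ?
Convert IV (Roman numeral) → 4 (decimal)
Compute 4! = 24
24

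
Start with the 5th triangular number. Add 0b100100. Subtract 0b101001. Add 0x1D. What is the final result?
Convert the 5th triangular number (triangular index) → 5×6/2 = 15 (decimal)
Start: 15
Convert 0b100100 (binary) → 32 + 4 = 36 (decimal)
15 + 36 = 51
Convert 0b101001 (binary) → 32 + 8 + 1 = 41 (decimal)
51 - 41 = 10
Convert 0x1D (hexadecimal) → 1×16 + 13 = 29 (decimal)
10 + 29 = 39
39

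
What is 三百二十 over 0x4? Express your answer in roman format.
Convert 三百二十 (Chinese numeral) → 3×100 + 2×10 = 320 (decimal)
Convert 0x4 (hexadecimal) → 4 (decimal)
Compute 320 ÷ 4 = 80
Convert 80 (decimal) → 80 = 50 + 10 + 10 + 10 → LXXX (Roman numeral)
LXXX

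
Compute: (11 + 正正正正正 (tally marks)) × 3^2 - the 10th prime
Convert 正正正正正 (tally marks) → 5 + 5 + 5 + 5 + 5 = 25 (decimal)
Convert 3^2 (power) → 9 (decimal)
Convert the 10th prime (prime index) → 29 (decimal)
Expression in decimal: (11 + 25) × 9 - 29
Parentheses first: 11 + 25 = 36
Multiply: 36 × 9 = 324
Subtract: 324 - 29 = 295
295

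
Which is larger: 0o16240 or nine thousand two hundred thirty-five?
Convert 0o16240 (octal) → 1×4096 + 6×512 + 2×64 + 4×8 = 7328 (decimal)
Convert nine thousand two hundred thirty-five (English words) → 9×1000 + 2×100 + 35 = 9235 (decimal)
Compare 7328 vs 9235: larger = 9235
9235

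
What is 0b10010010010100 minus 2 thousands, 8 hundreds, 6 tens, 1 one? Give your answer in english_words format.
Convert 0b10010010010100 (binary) → 8192 + 1024 + 128 + 16 + 4 = 9364 (decimal)
Convert 2 thousands, 8 hundreds, 6 tens, 1 one (place-value notation) → 2×1000 + 8×100 + 6×10 + 1 = 2861 (decimal)
Compute 9364 - 2861 = 6503
Convert 6503 (decimal) → 6503 = 6×1000 + 5×100 + 3 → six thousand five hundred three (English words)
six thousand five hundred three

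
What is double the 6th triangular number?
The 6th triangular number = 6×7/2 = 21
Compute 21 × 2 = 42
42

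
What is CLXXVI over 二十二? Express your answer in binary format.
Convert CLXXVI (Roman numeral) → 100 + 50 + 10 + 10 + 5 + 1 = 176 (decimal)
Convert 二十二 (Chinese numeral) → 2×10 + 2 = 22 (decimal)
Compute 176 ÷ 22 = 8
Convert 8 (decimal) → 0b1000 (binary)
0b1000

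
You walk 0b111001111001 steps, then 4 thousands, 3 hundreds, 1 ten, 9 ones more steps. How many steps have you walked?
Convert 0b111001111001 (binary) → 2048 + 1024 + 512 + 64 + 32 + 16 + 8 + 1 = 3705 (decimal)
Convert 4 thousands, 3 hundreds, 1 ten, 9 ones (place-value notation) → 4×1000 + 3×100 + 1×10 + 9 = 4319 (decimal)
Compute 3705 + 4319 = 8024
8024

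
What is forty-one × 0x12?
Convert forty-one (English words) → 41 (decimal)
Convert 0x12 (hexadecimal) → 1×16 + 2 = 18 (decimal)
Compute 41 × 18 = 738
738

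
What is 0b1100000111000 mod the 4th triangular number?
Convert 0b1100000111000 (binary) → 4096 + 2048 + 32 + 16 + 8 = 6200 (decimal)
Convert the 4th triangular number (triangular index) → 4×5/2 = 10 (decimal)
Compute 6200 mod 10 = 0
0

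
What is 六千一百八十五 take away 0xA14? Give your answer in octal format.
Convert 六千一百八十五 (Chinese numeral) → 6×1000 + 1×100 + 8×10 + 5 = 6185 (decimal)
Convert 0xA14 (hexadecimal) → 10×256 + 1×16 + 4 = 2580 (decimal)
Compute 6185 - 2580 = 3605
Convert 3605 (decimal) → 3605 = 7×512 + 2×8 + 5 → 0o7025 (octal)
0o7025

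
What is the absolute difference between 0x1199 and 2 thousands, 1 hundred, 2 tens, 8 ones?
Convert 0x1199 (hexadecimal) → 1×4096 + 1×256 + 9×16 + 9 = 4505 (decimal)
Convert 2 thousands, 1 hundred, 2 tens, 8 ones (place-value notation) → 2×1000 + 1×100 + 2×10 + 8 = 2128 (decimal)
Compute |4505 - 2128| = 2377
2377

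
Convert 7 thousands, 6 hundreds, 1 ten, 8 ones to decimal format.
Convert 7 thousands, 6 hundreds, 1 ten, 8 ones (place-value notation) → 7×1000 + 6×100 + 1×10 + 8 = 7618 (decimal)
7618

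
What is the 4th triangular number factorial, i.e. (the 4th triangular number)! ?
Convert the 4th triangular number (triangular index) → 4×5/2 = 10 (decimal)
Compute 10! = 3628800
3628800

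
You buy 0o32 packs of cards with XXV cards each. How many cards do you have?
Convert XXV (Roman numeral) → 10 + 10 + 5 = 25 (decimal)
Convert 0o32 (octal) → 3×8 + 2 = 26 (decimal)
Compute 25 × 26 = 650
650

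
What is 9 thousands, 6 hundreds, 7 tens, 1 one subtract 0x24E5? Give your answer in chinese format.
Convert 9 thousands, 6 hundreds, 7 tens, 1 one (place-value notation) → 9×1000 + 6×100 + 7×10 + 1 = 9671 (decimal)
Convert 0x24E5 (hexadecimal) → 2×4096 + 4×256 + 14×16 + 5 = 9445 (decimal)
Compute 9671 - 9445 = 226
Convert 226 (decimal) → 226 = 2×100 + 2×10 + 6 → 二百二十六 (Chinese numeral)
二百二十六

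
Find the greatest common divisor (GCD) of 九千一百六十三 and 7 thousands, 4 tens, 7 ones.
Convert 九千一百六十三 (Chinese numeral) → 9×1000 + 1×100 + 6×10 + 3 = 9163 (decimal)
Convert 7 thousands, 4 tens, 7 ones (place-value notation) → 7×1000 + 4×10 + 7 = 7047 (decimal)
Compute gcd(9163, 7047) = 1
1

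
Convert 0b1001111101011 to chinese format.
Convert 0b1001111101011 (binary) → 4096 + 512 + 256 + 128 + 64 + 32 + 8 + 2 + 1 = 5099 (decimal)
Convert 5099 (decimal) → 5099 = 5×1000 + 9×10 + 9 → 五千零九十九 (Chinese numeral)
五千零九十九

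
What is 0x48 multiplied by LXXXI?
Convert 0x48 (hexadecimal) → 4×16 + 8 = 72 (decimal)
Convert LXXXI (Roman numeral) → 50 + 10 + 10 + 10 + 1 = 81 (decimal)
Compute 72 × 81 = 5832
5832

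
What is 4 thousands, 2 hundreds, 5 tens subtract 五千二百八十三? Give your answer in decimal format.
Convert 4 thousands, 2 hundreds, 5 tens (place-value notation) → 4×1000 + 2×100 + 5×10 = 4250 (decimal)
Convert 五千二百八十三 (Chinese numeral) → 5×1000 + 2×100 + 8×10 + 3 = 5283 (decimal)
Compute 4250 - 5283 = -1033
-1033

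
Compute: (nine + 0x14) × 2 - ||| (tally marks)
Convert nine (English words) → 9 (decimal)
Convert 0x14 (hexadecimal) → 1×16 + 4 = 20 (decimal)
Convert ||| (tally marks) → 3 (decimal)
Expression in decimal: (9 + 20) × 2 - 3
Parentheses first: 9 + 20 = 29
Multiply: 29 × 2 = 58
Subtract: 58 - 3 = 55
55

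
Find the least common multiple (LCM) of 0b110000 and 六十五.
Convert 0b110000 (binary) → 32 + 16 = 48 (decimal)
Convert 六十五 (Chinese numeral) → 6×10 + 5 = 65 (decimal)
Compute lcm(48, 65) = 3120
3120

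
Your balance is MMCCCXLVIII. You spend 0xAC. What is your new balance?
Convert MMCCCXLVIII (Roman numeral) → 1000 + 1000 + 100 + 100 + 100 + 40 + 5 + 1 + 1 + 1 = 2348 (decimal)
Convert 0xAC (hexadecimal) → 10×16 + 12 = 172 (decimal)
Compute 2348 - 172 = 2176
2176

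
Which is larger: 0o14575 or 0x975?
Convert 0o14575 (octal) → 1×4096 + 4×512 + 5×64 + 7×8 + 5 = 6525 (decimal)
Convert 0x975 (hexadecimal) → 9×256 + 7×16 + 5 = 2421 (decimal)
Compare 6525 vs 2421: larger = 6525
6525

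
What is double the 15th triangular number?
The 15th triangular number = 15×16/2 = 120
Compute 120 × 2 = 240
240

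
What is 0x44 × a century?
Convert 0x44 (hexadecimal) → 4×16 + 4 = 68 (decimal)
Convert a century (colloquial) → 100 (decimal)
Compute 68 × 100 = 6800
6800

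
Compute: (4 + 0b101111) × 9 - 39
Convert 0b101111 (binary) → 32 + 8 + 4 + 2 + 1 = 47 (decimal)
Expression in decimal: (4 + 47) × 9 - 39
Parentheses first: 4 + 47 = 51
Multiply: 51 × 9 = 459
Subtract: 459 - 39 = 420
420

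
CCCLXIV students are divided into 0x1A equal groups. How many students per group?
Convert CCCLXIV (Roman numeral) → 100 + 100 + 100 + 50 + 10 + 4 = 364 (decimal)
Convert 0x1A (hexadecimal) → 1×16 + 10 = 26 (decimal)
Compute 364 ÷ 26 = 14
14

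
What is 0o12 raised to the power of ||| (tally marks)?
Convert 0o12 (octal) → 1×8 + 2 = 10 (decimal)
Convert ||| (tally marks) → 3 (decimal)
Compute 10 ^ 3 = 1000
1000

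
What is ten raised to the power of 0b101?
Convert ten (English words) → 10 (decimal)
Convert 0b101 (binary) → 4 + 1 = 5 (decimal)
Compute 10 ^ 5 = 100000
100000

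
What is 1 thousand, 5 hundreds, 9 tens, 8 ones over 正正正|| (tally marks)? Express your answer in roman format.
Convert 1 thousand, 5 hundreds, 9 tens, 8 ones (place-value notation) → 1×1000 + 5×100 + 9×10 + 8 = 1598 (decimal)
Convert 正正正|| (tally marks) → 5 + 5 + 5 + 2 = 17 (decimal)
Compute 1598 ÷ 17 = 94
Convert 94 (decimal) → 94 = 90 + 4 → XCIV (Roman numeral)
XCIV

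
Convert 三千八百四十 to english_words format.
Convert 三千八百四十 (Chinese numeral) → 3×1000 + 8×100 + 4×10 = 3840 (decimal)
Convert 3840 (decimal) → 3840 = 3×1000 + 8×100 + 40 → three thousand eight hundred forty (English words)
three thousand eight hundred forty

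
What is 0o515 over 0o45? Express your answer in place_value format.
Convert 0o515 (octal) → 5×64 + 1×8 + 5 = 333 (decimal)
Convert 0o45 (octal) → 4×8 + 5 = 37 (decimal)
Compute 333 ÷ 37 = 9
Convert 9 (decimal) → 9 ones (place-value notation)
9 ones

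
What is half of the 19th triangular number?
The 19th triangular number = 19×20/2 = 190
Compute 190 ÷ 2 = 95
95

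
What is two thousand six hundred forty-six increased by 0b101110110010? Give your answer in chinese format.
Convert two thousand six hundred forty-six (English words) → 2×1000 + 6×100 + 46 = 2646 (decimal)
Convert 0b101110110010 (binary) → 2048 + 512 + 256 + 128 + 32 + 16 + 2 = 2994 (decimal)
Compute 2646 + 2994 = 5640
Convert 5640 (decimal) → 5640 = 5×1000 + 6×100 + 4×10 → 五千六百四十 (Chinese numeral)
五千六百四十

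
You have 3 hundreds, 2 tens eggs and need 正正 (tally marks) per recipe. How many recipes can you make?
Convert 3 hundreds, 2 tens (place-value notation) → 3×100 + 2×10 = 320 (decimal)
Convert 正正 (tally marks) → 5 + 5 = 10 (decimal)
Compute 320 ÷ 10 = 32
32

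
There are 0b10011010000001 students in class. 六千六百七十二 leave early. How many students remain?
Convert 0b10011010000001 (binary) → 8192 + 1024 + 512 + 128 + 1 = 9857 (decimal)
Convert 六千六百七十二 (Chinese numeral) → 6×1000 + 6×100 + 7×10 + 2 = 6672 (decimal)
Compute 9857 - 6672 = 3185
3185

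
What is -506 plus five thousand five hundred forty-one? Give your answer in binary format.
Convert five thousand five hundred forty-one (English words) → 5×1000 + 5×100 + 41 = 5541 (decimal)
Compute -506 + 5541 = 5035
Convert 5035 (decimal) → 5035 = 4096 + 512 + 256 + 128 + 32 + 8 + 2 + 1 → 0b1001110101011 (binary)
0b1001110101011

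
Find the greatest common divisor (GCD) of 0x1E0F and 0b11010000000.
Convert 0x1E0F (hexadecimal) → 1×4096 + 14×256 + 15 = 7695 (decimal)
Convert 0b11010000000 (binary) → 1024 + 512 + 128 = 1664 (decimal)
Compute gcd(7695, 1664) = 1
1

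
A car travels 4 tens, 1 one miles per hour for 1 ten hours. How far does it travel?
Convert 4 tens, 1 one (place-value notation) → 4×10 + 1 = 41 (decimal)
Convert 1 ten (place-value notation) → 1×10 = 10 (decimal)
Compute 41 × 10 = 410
410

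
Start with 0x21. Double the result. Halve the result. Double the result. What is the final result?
Convert 0x21 (hexadecimal) → 2×16 + 1 = 33 (decimal)
Start: 33
33 × 2 = 66
66 ÷ 2 = 33
33 × 2 = 66
66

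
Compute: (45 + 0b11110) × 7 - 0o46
Convert 0b11110 (binary) → 16 + 8 + 4 + 2 = 30 (decimal)
Convert 0o46 (octal) → 4×8 + 6 = 38 (decimal)
Expression in decimal: (45 + 30) × 7 - 38
Parentheses first: 45 + 30 = 75
Multiply: 75 × 7 = 525
Subtract: 525 - 38 = 487
487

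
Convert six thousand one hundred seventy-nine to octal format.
Convert six thousand one hundred seventy-nine (English words) → 6×1000 + 1×100 + 79 = 6179 (decimal)
Convert 6179 (decimal) → 6179 = 1×4096 + 4×512 + 4×8 + 3 → 0o14043 (octal)
0o14043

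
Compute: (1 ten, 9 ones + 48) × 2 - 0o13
Convert 1 ten, 9 ones (place-value notation) → 1×10 + 9 = 19 (decimal)
Convert 0o13 (octal) → 1×8 + 3 = 11 (decimal)
Expression in decimal: (19 + 48) × 2 - 11
Parentheses first: 19 + 48 = 67
Multiply: 67 × 2 = 134
Subtract: 134 - 11 = 123
123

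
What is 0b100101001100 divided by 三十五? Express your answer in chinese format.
Convert 0b100101001100 (binary) → 2048 + 256 + 64 + 8 + 4 = 2380 (decimal)
Convert 三十五 (Chinese numeral) → 3×10 + 5 = 35 (decimal)
Compute 2380 ÷ 35 = 68
Convert 68 (decimal) → 68 = 6×10 + 8 → 六十八 (Chinese numeral)
六十八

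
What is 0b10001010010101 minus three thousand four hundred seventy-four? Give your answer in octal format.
Convert 0b10001010010101 (binary) → 8192 + 512 + 128 + 16 + 4 + 1 = 8853 (decimal)
Convert three thousand four hundred seventy-four (English words) → 3×1000 + 4×100 + 74 = 3474 (decimal)
Compute 8853 - 3474 = 5379
Convert 5379 (decimal) → 5379 = 1×4096 + 2×512 + 4×64 + 3 → 0o12403 (octal)
0o12403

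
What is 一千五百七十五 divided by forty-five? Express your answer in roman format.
Convert 一千五百七十五 (Chinese numeral) → 1×1000 + 5×100 + 7×10 + 5 = 1575 (decimal)
Convert forty-five (English words) → 45 (decimal)
Compute 1575 ÷ 45 = 35
Convert 35 (decimal) → 35 = 10 + 10 + 10 + 5 → XXXV (Roman numeral)
XXXV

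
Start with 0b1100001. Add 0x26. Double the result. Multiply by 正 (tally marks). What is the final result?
Convert 0b1100001 (binary) → 64 + 32 + 1 = 97 (decimal)
Start: 97
Convert 0x26 (hexadecimal) → 2×16 + 6 = 38 (decimal)
97 + 38 = 135
135 × 2 = 270
Convert 正 (tally marks) → 5 (decimal)
270 × 5 = 1350
1350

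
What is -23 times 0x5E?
Convert 0x5E (hexadecimal) → 5×16 + 14 = 94 (decimal)
Compute -23 × 94 = -2162
-2162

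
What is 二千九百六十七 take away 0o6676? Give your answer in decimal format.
Convert 二千九百六十七 (Chinese numeral) → 2×1000 + 9×100 + 6×10 + 7 = 2967 (decimal)
Convert 0o6676 (octal) → 6×512 + 6×64 + 7×8 + 6 = 3518 (decimal)
Compute 2967 - 3518 = -551
-551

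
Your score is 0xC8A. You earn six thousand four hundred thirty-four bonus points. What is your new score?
Convert 0xC8A (hexadecimal) → 12×256 + 8×16 + 10 = 3210 (decimal)
Convert six thousand four hundred thirty-four (English words) → 6×1000 + 4×100 + 34 = 6434 (decimal)
Compute 3210 + 6434 = 9644
9644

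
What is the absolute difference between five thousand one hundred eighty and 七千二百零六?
Convert five thousand one hundred eighty (English words) → 5×1000 + 1×100 + 80 = 5180 (decimal)
Convert 七千二百零六 (Chinese numeral) → 7×1000 + 2×100 + 6 = 7206 (decimal)
Compute |5180 - 7206| = 2026
2026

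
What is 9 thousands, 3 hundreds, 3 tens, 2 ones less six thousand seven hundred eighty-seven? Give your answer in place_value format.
Convert 9 thousands, 3 hundreds, 3 tens, 2 ones (place-value notation) → 9×1000 + 3×100 + 3×10 + 2 = 9332 (decimal)
Convert six thousand seven hundred eighty-seven (English words) → 6×1000 + 7×100 + 87 = 6787 (decimal)
Compute 9332 - 6787 = 2545
Convert 2545 (decimal) → 2545 = 2×1000 + 5×100 + 4×10 + 5 → 2 thousands, 5 hundreds, 4 tens, 5 ones (place-value notation)
2 thousands, 5 hundreds, 4 tens, 5 ones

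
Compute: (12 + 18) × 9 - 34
Parentheses first: 12 + 18 = 30
Multiply: 30 × 9 = 270
Subtract: 270 - 34 = 236
236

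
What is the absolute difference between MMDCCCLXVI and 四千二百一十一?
Convert MMDCCCLXVI (Roman numeral) → 1000 + 1000 + 500 + 100 + 100 + 100 + 50 + 10 + 5 + 1 = 2866 (decimal)
Convert 四千二百一十一 (Chinese numeral) → 4×1000 + 2×100 + 1×10 + 1 = 4211 (decimal)
Compute |2866 - 4211| = 1345
1345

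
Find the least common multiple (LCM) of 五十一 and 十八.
Convert 五十一 (Chinese numeral) → 5×10 + 1 = 51 (decimal)
Convert 十八 (Chinese numeral) → 1×10 + 8 = 18 (decimal)
Compute lcm(51, 18) = 306
306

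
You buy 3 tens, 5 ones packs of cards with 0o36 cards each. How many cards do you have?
Convert 0o36 (octal) → 3×8 + 6 = 30 (decimal)
Convert 3 tens, 5 ones (place-value notation) → 3×10 + 5 = 35 (decimal)
Compute 30 × 35 = 1050
1050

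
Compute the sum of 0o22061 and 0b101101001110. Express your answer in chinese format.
Convert 0o22061 (octal) → 2×4096 + 2×512 + 6×8 + 1 = 9265 (decimal)
Convert 0b101101001110 (binary) → 2048 + 512 + 256 + 64 + 8 + 4 + 2 = 2894 (decimal)
Compute 9265 + 2894 = 12159
Convert 12159 (decimal) → 12159 = 1×10000 + 2×1000 + 1×100 + 5×10 + 9 → 一万二千一百五十九 (Chinese numeral)
一万二千一百五十九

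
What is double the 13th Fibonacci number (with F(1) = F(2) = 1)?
The 13th Fibonacci number (with F(1) = F(2) = 1): 1, 1, 2, 3, 5, 8, 13, 21, 34, 55, 89, 144, 233 → 233
Compute 233 × 2 = 466
466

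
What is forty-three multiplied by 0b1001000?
Convert forty-three (English words) → 43 (decimal)
Convert 0b1001000 (binary) → 64 + 8 = 72 (decimal)
Compute 43 × 72 = 3096
3096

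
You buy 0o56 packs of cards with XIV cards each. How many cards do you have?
Convert XIV (Roman numeral) → 10 + 4 = 14 (decimal)
Convert 0o56 (octal) → 5×8 + 6 = 46 (decimal)
Compute 14 × 46 = 644
644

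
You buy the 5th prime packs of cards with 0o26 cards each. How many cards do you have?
Convert 0o26 (octal) → 2×8 + 6 = 22 (decimal)
Convert the 5th prime (prime index) → 11 (decimal)
Compute 22 × 11 = 242
242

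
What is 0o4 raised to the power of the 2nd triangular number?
Convert 0o4 (octal) → 4 (decimal)
Convert the 2nd triangular number (triangular index) → 2×3/2 = 3 (decimal)
Compute 4 ^ 3 = 64
64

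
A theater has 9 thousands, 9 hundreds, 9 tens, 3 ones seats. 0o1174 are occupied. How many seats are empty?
Convert 9 thousands, 9 hundreds, 9 tens, 3 ones (place-value notation) → 9×1000 + 9×100 + 9×10 + 3 = 9993 (decimal)
Convert 0o1174 (octal) → 1×512 + 1×64 + 7×8 + 4 = 636 (decimal)
Compute 9993 - 636 = 9357
9357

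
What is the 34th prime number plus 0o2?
The 34th prime number = 139
Convert 0o2 (octal) → 2 (decimal)
Compute 139 + 2 = 141
141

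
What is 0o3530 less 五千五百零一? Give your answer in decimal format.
Convert 0o3530 (octal) → 3×512 + 5×64 + 3×8 = 1880 (decimal)
Convert 五千五百零一 (Chinese numeral) → 5×1000 + 5×100 + 1 = 5501 (decimal)
Compute 1880 - 5501 = -3621
-3621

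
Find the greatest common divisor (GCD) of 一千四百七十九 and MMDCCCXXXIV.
Convert 一千四百七十九 (Chinese numeral) → 1×1000 + 4×100 + 7×10 + 9 = 1479 (decimal)
Convert MMDCCCXXXIV (Roman numeral) → 1000 + 1000 + 500 + 100 + 100 + 100 + 10 + 10 + 10 + 4 = 2834 (decimal)
Compute gcd(1479, 2834) = 1
1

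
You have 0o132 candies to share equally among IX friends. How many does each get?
Convert 0o132 (octal) → 1×64 + 3×8 + 2 = 90 (decimal)
Convert IX (Roman numeral) → 9 (decimal)
Compute 90 ÷ 9 = 10
10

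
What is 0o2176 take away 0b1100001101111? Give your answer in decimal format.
Convert 0o2176 (octal) → 2×512 + 1×64 + 7×8 + 6 = 1150 (decimal)
Convert 0b1100001101111 (binary) → 4096 + 2048 + 64 + 32 + 8 + 4 + 2 + 1 = 6255 (decimal)
Compute 1150 - 6255 = -5105
-5105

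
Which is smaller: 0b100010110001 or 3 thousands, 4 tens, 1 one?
Convert 0b100010110001 (binary) → 2048 + 128 + 32 + 16 + 1 = 2225 (decimal)
Convert 3 thousands, 4 tens, 1 one (place-value notation) → 3×1000 + 4×10 + 1 = 3041 (decimal)
Compare 2225 vs 3041: smaller = 2225
2225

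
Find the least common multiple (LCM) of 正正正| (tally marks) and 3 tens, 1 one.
Convert 正正正| (tally marks) → 5 + 5 + 5 + 1 = 16 (decimal)
Convert 3 tens, 1 one (place-value notation) → 3×10 + 1 = 31 (decimal)
Compute lcm(16, 31) = 496
496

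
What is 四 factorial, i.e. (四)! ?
Convert 四 (Chinese numeral) → 4 (decimal)
Compute 4! = 24
24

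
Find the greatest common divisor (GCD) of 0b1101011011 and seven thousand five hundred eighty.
Convert 0b1101011011 (binary) → 512 + 256 + 64 + 16 + 8 + 2 + 1 = 859 (decimal)
Convert seven thousand five hundred eighty (English words) → 7×1000 + 5×100 + 80 = 7580 (decimal)
Compute gcd(859, 7580) = 1
1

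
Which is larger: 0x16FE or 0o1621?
Convert 0x16FE (hexadecimal) → 1×4096 + 6×256 + 15×16 + 14 = 5886 (decimal)
Convert 0o1621 (octal) → 1×512 + 6×64 + 2×8 + 1 = 913 (decimal)
Compare 5886 vs 913: larger = 5886
5886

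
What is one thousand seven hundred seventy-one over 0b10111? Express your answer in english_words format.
Convert one thousand seven hundred seventy-one (English words) → 1×1000 + 7×100 + 71 = 1771 (decimal)
Convert 0b10111 (binary) → 16 + 4 + 2 + 1 = 23 (decimal)
Compute 1771 ÷ 23 = 77
Convert 77 (decimal) → seventy-seven (English words)
seventy-seven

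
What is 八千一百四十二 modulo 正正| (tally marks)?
Convert 八千一百四十二 (Chinese numeral) → 8×1000 + 1×100 + 4×10 + 2 = 8142 (decimal)
Convert 正正| (tally marks) → 5 + 5 + 1 = 11 (decimal)
Compute 8142 mod 11 = 2
2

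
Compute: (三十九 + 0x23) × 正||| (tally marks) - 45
Convert 三十九 (Chinese numeral) → 3×10 + 9 = 39 (decimal)
Convert 0x23 (hexadecimal) → 2×16 + 3 = 35 (decimal)
Convert 正||| (tally marks) → 5 + 3 = 8 (decimal)
Expression in decimal: (39 + 35) × 8 - 45
Parentheses first: 39 + 35 = 74
Multiply: 74 × 8 = 592
Subtract: 592 - 45 = 547
547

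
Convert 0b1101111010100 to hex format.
Convert 0b1101111010100 (binary) → 4096 + 2048 + 512 + 256 + 128 + 64 + 16 + 4 = 7124 (decimal)
Convert 7124 (decimal) → 7124 = 1×4096 + 11×256 + 13×16 + 4 → 0x1BD4 (hexadecimal)
0x1BD4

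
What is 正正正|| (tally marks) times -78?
Convert 正正正|| (tally marks) → 5 + 5 + 5 + 2 = 17 (decimal)
Compute 17 × -78 = -1326
-1326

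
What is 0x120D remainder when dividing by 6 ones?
Convert 0x120D (hexadecimal) → 1×4096 + 2×256 + 13 = 4621 (decimal)
Convert 6 ones (place-value notation) → 6 (decimal)
Compute 4621 mod 6 = 1
1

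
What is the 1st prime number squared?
The 1st prime number = 2
Compute 2² = 2 × 2 = 4
4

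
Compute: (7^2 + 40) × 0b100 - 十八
Convert 7^2 (power) → 49 (decimal)
Convert 0b100 (binary) → 4 (decimal)
Convert 十八 (Chinese numeral) → 1×10 + 8 = 18 (decimal)
Expression in decimal: (49 + 40) × 4 - 18
Parentheses first: 49 + 40 = 89
Multiply: 89 × 4 = 356
Subtract: 356 - 18 = 338
338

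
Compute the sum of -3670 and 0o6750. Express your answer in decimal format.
Convert 0o6750 (octal) → 6×512 + 7×64 + 5×8 = 3560 (decimal)
Compute -3670 + 3560 = -110
-110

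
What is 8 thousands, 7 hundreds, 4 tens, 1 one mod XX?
Convert 8 thousands, 7 hundreds, 4 tens, 1 one (place-value notation) → 8×1000 + 7×100 + 4×10 + 1 = 8741 (decimal)
Convert XX (Roman numeral) → 10 + 10 = 20 (decimal)
Compute 8741 mod 20 = 1
1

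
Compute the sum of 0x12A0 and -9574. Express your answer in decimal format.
Convert 0x12A0 (hexadecimal) → 1×4096 + 2×256 + 10×16 = 4768 (decimal)
Compute 4768 + -9574 = -4806
-4806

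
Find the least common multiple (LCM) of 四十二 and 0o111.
Convert 四十二 (Chinese numeral) → 4×10 + 2 = 42 (decimal)
Convert 0o111 (octal) → 1×64 + 1×8 + 1 = 73 (decimal)
Compute lcm(42, 73) = 3066
3066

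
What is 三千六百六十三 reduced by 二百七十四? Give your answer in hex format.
Convert 三千六百六十三 (Chinese numeral) → 3×1000 + 6×100 + 6×10 + 3 = 3663 (decimal)
Convert 二百七十四 (Chinese numeral) → 2×100 + 7×10 + 4 = 274 (decimal)
Compute 3663 - 274 = 3389
Convert 3389 (decimal) → 3389 = 13×256 + 3×16 + 13 → 0xD3D (hexadecimal)
0xD3D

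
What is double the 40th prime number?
The 40th prime number = 173
Compute 173 × 2 = 346
346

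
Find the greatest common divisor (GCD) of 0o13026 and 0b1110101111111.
Convert 0o13026 (octal) → 1×4096 + 3×512 + 2×8 + 6 = 5654 (decimal)
Convert 0b1110101111111 (binary) → 4096 + 2048 + 1024 + 256 + 64 + 32 + 16 + 8 + 4 + 2 + 1 = 7551 (decimal)
Compute gcd(5654, 7551) = 1
1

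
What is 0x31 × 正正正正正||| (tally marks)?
Convert 0x31 (hexadecimal) → 3×16 + 1 = 49 (decimal)
Convert 正正正正正||| (tally marks) → 5 + 5 + 5 + 5 + 5 + 3 = 28 (decimal)
Compute 49 × 28 = 1372
1372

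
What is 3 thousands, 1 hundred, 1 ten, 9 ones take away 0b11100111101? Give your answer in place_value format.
Convert 3 thousands, 1 hundred, 1 ten, 9 ones (place-value notation) → 3×1000 + 1×100 + 1×10 + 9 = 3119 (decimal)
Convert 0b11100111101 (binary) → 1024 + 512 + 256 + 32 + 16 + 8 + 4 + 1 = 1853 (decimal)
Compute 3119 - 1853 = 1266
Convert 1266 (decimal) → 1266 = 1×1000 + 2×100 + 6×10 + 6 → 1 thousand, 2 hundreds, 6 tens, 6 ones (place-value notation)
1 thousand, 2 hundreds, 6 tens, 6 ones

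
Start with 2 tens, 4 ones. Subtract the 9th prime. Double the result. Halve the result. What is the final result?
Convert 2 tens, 4 ones (place-value notation) → 2×10 + 4 = 24 (decimal)
Start: 24
Convert the 9th prime (prime index) → 23 (decimal)
24 - 23 = 1
1 × 2 = 2
2 ÷ 2 = 1
1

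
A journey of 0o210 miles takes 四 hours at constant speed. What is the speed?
Convert 0o210 (octal) → 2×64 + 1×8 = 136 (decimal)
Convert 四 (Chinese numeral) → 4 (decimal)
Compute 136 ÷ 4 = 34
34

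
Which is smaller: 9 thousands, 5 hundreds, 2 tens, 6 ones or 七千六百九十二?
Convert 9 thousands, 5 hundreds, 2 tens, 6 ones (place-value notation) → 9×1000 + 5×100 + 2×10 + 6 = 9526 (decimal)
Convert 七千六百九十二 (Chinese numeral) → 7×1000 + 6×100 + 9×10 + 2 = 7692 (decimal)
Compare 9526 vs 7692: smaller = 7692
7692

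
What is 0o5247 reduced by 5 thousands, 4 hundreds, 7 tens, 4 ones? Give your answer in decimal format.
Convert 0o5247 (octal) → 5×512 + 2×64 + 4×8 + 7 = 2727 (decimal)
Convert 5 thousands, 4 hundreds, 7 tens, 4 ones (place-value notation) → 5×1000 + 4×100 + 7×10 + 4 = 5474 (decimal)
Compute 2727 - 5474 = -2747
-2747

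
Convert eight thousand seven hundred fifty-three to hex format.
Convert eight thousand seven hundred fifty-three (English words) → 8×1000 + 7×100 + 53 = 8753 (decimal)
Convert 8753 (decimal) → 8753 = 2×4096 + 2×256 + 3×16 + 1 → 0x2231 (hexadecimal)
0x2231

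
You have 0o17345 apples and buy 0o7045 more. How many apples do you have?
Convert 0o17345 (octal) → 1×4096 + 7×512 + 3×64 + 4×8 + 5 = 7909 (decimal)
Convert 0o7045 (octal) → 7×512 + 4×8 + 5 = 3621 (decimal)
Compute 7909 + 3621 = 11530
11530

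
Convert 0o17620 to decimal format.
Convert 0o17620 (octal) → 1×4096 + 7×512 + 6×64 + 2×8 = 8080 (decimal)
8080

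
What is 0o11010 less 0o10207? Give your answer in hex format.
Convert 0o11010 (octal) → 1×4096 + 1×512 + 1×8 = 4616 (decimal)
Convert 0o10207 (octal) → 1×4096 + 2×64 + 7 = 4231 (decimal)
Compute 4616 - 4231 = 385
Convert 385 (decimal) → 385 = 1×256 + 8×16 + 1 → 0x181 (hexadecimal)
0x181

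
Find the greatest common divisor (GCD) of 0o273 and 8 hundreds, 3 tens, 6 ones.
Convert 0o273 (octal) → 2×64 + 7×8 + 3 = 187 (decimal)
Convert 8 hundreds, 3 tens, 6 ones (place-value notation) → 8×100 + 3×10 + 6 = 836 (decimal)
Compute gcd(187, 836) = 11
11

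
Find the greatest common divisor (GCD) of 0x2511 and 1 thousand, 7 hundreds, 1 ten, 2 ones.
Convert 0x2511 (hexadecimal) → 2×4096 + 5×256 + 1×16 + 1 = 9489 (decimal)
Convert 1 thousand, 7 hundreds, 1 ten, 2 ones (place-value notation) → 1×1000 + 7×100 + 1×10 + 2 = 1712 (decimal)
Compute gcd(9489, 1712) = 1
1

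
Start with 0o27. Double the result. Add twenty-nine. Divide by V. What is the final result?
Convert 0o27 (octal) → 2×8 + 7 = 23 (decimal)
Start: 23
23 × 2 = 46
Convert twenty-nine (English words) → 29 (decimal)
46 + 29 = 75
Convert V (Roman numeral) → 5 (decimal)
75 ÷ 5 = 15
15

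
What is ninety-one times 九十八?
Convert ninety-one (English words) → 91 (decimal)
Convert 九十八 (Chinese numeral) → 9×10 + 8 = 98 (decimal)
Compute 91 × 98 = 8918
8918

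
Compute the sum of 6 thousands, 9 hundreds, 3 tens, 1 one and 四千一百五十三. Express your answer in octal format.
Convert 6 thousands, 9 hundreds, 3 tens, 1 one (place-value notation) → 6×1000 + 9×100 + 3×10 + 1 = 6931 (decimal)
Convert 四千一百五十三 (Chinese numeral) → 4×1000 + 1×100 + 5×10 + 3 = 4153 (decimal)
Compute 6931 + 4153 = 11084
Convert 11084 (decimal) → 11084 = 2×4096 + 5×512 + 5×64 + 1×8 + 4 → 0o25514 (octal)
0o25514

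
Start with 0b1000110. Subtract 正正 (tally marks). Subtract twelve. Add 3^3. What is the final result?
Convert 0b1000110 (binary) → 64 + 4 + 2 = 70 (decimal)
Start: 70
Convert 正正 (tally marks) → 5 + 5 = 10 (decimal)
70 - 10 = 60
Convert twelve (English words) → 12 (decimal)
60 - 12 = 48
Convert 3^3 (power) → 27 (decimal)
48 + 27 = 75
75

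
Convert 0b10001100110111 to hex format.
Convert 0b10001100110111 (binary) → 8192 + 512 + 256 + 32 + 16 + 4 + 2 + 1 = 9015 (decimal)
Convert 9015 (decimal) → 9015 = 2×4096 + 3×256 + 3×16 + 7 → 0x2337 (hexadecimal)
0x2337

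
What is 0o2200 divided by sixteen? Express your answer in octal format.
Convert 0o2200 (octal) → 2×512 + 2×64 = 1152 (decimal)
Convert sixteen (English words) → 16 (decimal)
Compute 1152 ÷ 16 = 72
Convert 72 (decimal) → 72 = 1×64 + 1×8 → 0o110 (octal)
0o110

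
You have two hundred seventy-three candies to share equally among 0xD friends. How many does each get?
Convert two hundred seventy-three (English words) → 2×100 + 73 = 273 (decimal)
Convert 0xD (hexadecimal) → 13 (decimal)
Compute 273 ÷ 13 = 21
21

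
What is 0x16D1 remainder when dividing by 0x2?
Convert 0x16D1 (hexadecimal) → 1×4096 + 6×256 + 13×16 + 1 = 5841 (decimal)
Convert 0x2 (hexadecimal) → 2 (decimal)
Compute 5841 mod 2 = 1
1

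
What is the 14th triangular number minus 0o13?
The 14th triangular number = 14×15/2 = 105
Convert 0o13 (octal) → 1×8 + 3 = 11 (decimal)
Compute 105 - 11 = 94
94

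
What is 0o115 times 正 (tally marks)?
Convert 0o115 (octal) → 1×64 + 1×8 + 5 = 77 (decimal)
Convert 正 (tally marks) → 5 (decimal)
Compute 77 × 5 = 385
385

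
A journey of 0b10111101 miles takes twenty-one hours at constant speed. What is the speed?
Convert 0b10111101 (binary) → 128 + 32 + 16 + 8 + 4 + 1 = 189 (decimal)
Convert twenty-one (English words) → 21 (decimal)
Compute 189 ÷ 21 = 9
9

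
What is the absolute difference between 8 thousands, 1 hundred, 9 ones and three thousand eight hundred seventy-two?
Convert 8 thousands, 1 hundred, 9 ones (place-value notation) → 8×1000 + 1×100 + 9 = 8109 (decimal)
Convert three thousand eight hundred seventy-two (English words) → 3×1000 + 8×100 + 72 = 3872 (decimal)
Compute |8109 - 3872| = 4237
4237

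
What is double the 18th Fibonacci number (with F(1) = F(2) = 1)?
The 18th Fibonacci number (with F(1) = F(2) = 1) = 2584
Compute 2584 × 2 = 5168
5168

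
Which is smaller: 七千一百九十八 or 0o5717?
Convert 七千一百九十八 (Chinese numeral) → 7×1000 + 1×100 + 9×10 + 8 = 7198 (decimal)
Convert 0o5717 (octal) → 5×512 + 7×64 + 1×8 + 7 = 3023 (decimal)
Compare 7198 vs 3023: smaller = 3023
3023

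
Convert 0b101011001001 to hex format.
Convert 0b101011001001 (binary) → 2048 + 512 + 128 + 64 + 8 + 1 = 2761 (decimal)
Convert 2761 (decimal) → 2761 = 10×256 + 12×16 + 9 → 0xAC9 (hexadecimal)
0xAC9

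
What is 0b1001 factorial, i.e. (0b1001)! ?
Convert 0b1001 (binary) → 8 + 1 = 9 (decimal)
Compute 9! = 362880
362880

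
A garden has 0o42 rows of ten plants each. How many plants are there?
Convert ten (English words) → 10 (decimal)
Convert 0o42 (octal) → 4×8 + 2 = 34 (decimal)
Compute 10 × 34 = 340
340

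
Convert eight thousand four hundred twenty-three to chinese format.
Convert eight thousand four hundred twenty-three (English words) → 8×1000 + 4×100 + 23 = 8423 (decimal)
Convert 8423 (decimal) → 8423 = 8×1000 + 4×100 + 2×10 + 3 → 八千四百二十三 (Chinese numeral)
八千四百二十三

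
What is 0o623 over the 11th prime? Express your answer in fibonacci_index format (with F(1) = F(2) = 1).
Convert 0o623 (octal) → 6×64 + 2×8 + 3 = 403 (decimal)
Convert the 11th prime (prime index) → 31 (decimal)
Compute 403 ÷ 31 = 13
Convert 13 (decimal) → 1, 1, 2, 3, 5, 8, 13 → the 7th Fibonacci number (Fibonacci index)
the 7th Fibonacci number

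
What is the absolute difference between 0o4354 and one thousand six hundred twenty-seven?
Convert 0o4354 (octal) → 4×512 + 3×64 + 5×8 + 4 = 2284 (decimal)
Convert one thousand six hundred twenty-seven (English words) → 1×1000 + 6×100 + 27 = 1627 (decimal)
Compute |2284 - 1627| = 657
657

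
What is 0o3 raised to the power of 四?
Convert 0o3 (octal) → 3 (decimal)
Convert 四 (Chinese numeral) → 4 (decimal)
Compute 3 ^ 4 = 81
81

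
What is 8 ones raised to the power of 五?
Convert 8 ones (place-value notation) → 8 (decimal)
Convert 五 (Chinese numeral) → 5 (decimal)
Compute 8 ^ 5 = 32768
32768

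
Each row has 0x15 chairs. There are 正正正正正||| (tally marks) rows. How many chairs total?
Convert 0x15 (hexadecimal) → 1×16 + 5 = 21 (decimal)
Convert 正正正正正||| (tally marks) → 5 + 5 + 5 + 5 + 5 + 3 = 28 (decimal)
Compute 21 × 28 = 588
588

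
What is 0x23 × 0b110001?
Convert 0x23 (hexadecimal) → 2×16 + 3 = 35 (decimal)
Convert 0b110001 (binary) → 32 + 16 + 1 = 49 (decimal)
Compute 35 × 49 = 1715
1715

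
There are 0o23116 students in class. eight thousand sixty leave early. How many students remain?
Convert 0o23116 (octal) → 2×4096 + 3×512 + 1×64 + 1×8 + 6 = 9806 (decimal)
Convert eight thousand sixty (English words) → 8×1000 + 60 = 8060 (decimal)
Compute 9806 - 8060 = 1746
1746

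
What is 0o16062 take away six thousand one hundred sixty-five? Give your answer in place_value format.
Convert 0o16062 (octal) → 1×4096 + 6×512 + 6×8 + 2 = 7218 (decimal)
Convert six thousand one hundred sixty-five (English words) → 6×1000 + 1×100 + 65 = 6165 (decimal)
Compute 7218 - 6165 = 1053
Convert 1053 (decimal) → 1053 = 1×1000 + 5×10 + 3 → 1 thousand, 5 tens, 3 ones (place-value notation)
1 thousand, 5 tens, 3 ones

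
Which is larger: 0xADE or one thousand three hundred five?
Convert 0xADE (hexadecimal) → 10×256 + 13×16 + 14 = 2782 (decimal)
Convert one thousand three hundred five (English words) → 1×1000 + 3×100 + 5 = 1305 (decimal)
Compare 2782 vs 1305: larger = 2782
2782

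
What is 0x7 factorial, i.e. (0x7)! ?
Convert 0x7 (hexadecimal) → 7 (decimal)
Compute 7! = 5040
5040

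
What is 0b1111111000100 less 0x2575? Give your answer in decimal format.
Convert 0b1111111000100 (binary) → 4096 + 2048 + 1024 + 512 + 256 + 128 + 64 + 4 = 8132 (decimal)
Convert 0x2575 (hexadecimal) → 2×4096 + 5×256 + 7×16 + 5 = 9589 (decimal)
Compute 8132 - 9589 = -1457
-1457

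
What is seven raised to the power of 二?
Convert seven (English words) → 7 (decimal)
Convert 二 (Chinese numeral) → 2 (decimal)
Compute 7 ^ 2 = 49
49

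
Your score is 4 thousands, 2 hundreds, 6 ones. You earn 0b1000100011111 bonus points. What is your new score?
Convert 4 thousands, 2 hundreds, 6 ones (place-value notation) → 4×1000 + 2×100 + 6 = 4206 (decimal)
Convert 0b1000100011111 (binary) → 4096 + 256 + 16 + 8 + 4 + 2 + 1 = 4383 (decimal)
Compute 4206 + 4383 = 8589
8589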